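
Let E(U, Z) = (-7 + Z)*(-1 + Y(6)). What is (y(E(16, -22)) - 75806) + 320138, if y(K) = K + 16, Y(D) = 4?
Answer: 244261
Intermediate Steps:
E(U, Z) = -21 + 3*Z (E(U, Z) = (-7 + Z)*(-1 + 4) = (-7 + Z)*3 = -21 + 3*Z)
y(K) = 16 + K
(y(E(16, -22)) - 75806) + 320138 = ((16 + (-21 + 3*(-22))) - 75806) + 320138 = ((16 + (-21 - 66)) - 75806) + 320138 = ((16 - 87) - 75806) + 320138 = (-71 - 75806) + 320138 = -75877 + 320138 = 244261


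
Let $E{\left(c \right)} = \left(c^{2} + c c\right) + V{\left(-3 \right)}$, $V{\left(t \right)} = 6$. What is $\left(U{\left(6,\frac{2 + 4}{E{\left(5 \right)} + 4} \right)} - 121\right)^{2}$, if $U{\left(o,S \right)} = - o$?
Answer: $16129$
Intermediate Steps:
$E{\left(c \right)} = 6 + 2 c^{2}$ ($E{\left(c \right)} = \left(c^{2} + c c\right) + 6 = \left(c^{2} + c^{2}\right) + 6 = 2 c^{2} + 6 = 6 + 2 c^{2}$)
$\left(U{\left(6,\frac{2 + 4}{E{\left(5 \right)} + 4} \right)} - 121\right)^{2} = \left(\left(-1\right) 6 - 121\right)^{2} = \left(-6 - 121\right)^{2} = \left(-127\right)^{2} = 16129$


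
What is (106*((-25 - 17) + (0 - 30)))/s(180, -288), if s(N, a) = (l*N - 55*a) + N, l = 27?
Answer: -53/145 ≈ -0.36552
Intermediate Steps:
s(N, a) = -55*a + 28*N (s(N, a) = (27*N - 55*a) + N = (-55*a + 27*N) + N = -55*a + 28*N)
(106*((-25 - 17) + (0 - 30)))/s(180, -288) = (106*((-25 - 17) + (0 - 30)))/(-55*(-288) + 28*180) = (106*(-42 - 30))/(15840 + 5040) = (106*(-72))/20880 = -7632*1/20880 = -53/145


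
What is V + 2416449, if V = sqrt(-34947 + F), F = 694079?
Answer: 2416449 + 2*sqrt(164783) ≈ 2.4173e+6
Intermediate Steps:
V = 2*sqrt(164783) (V = sqrt(-34947 + 694079) = sqrt(659132) = 2*sqrt(164783) ≈ 811.87)
V + 2416449 = 2*sqrt(164783) + 2416449 = 2416449 + 2*sqrt(164783)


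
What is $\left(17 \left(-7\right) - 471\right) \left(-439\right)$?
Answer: $259010$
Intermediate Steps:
$\left(17 \left(-7\right) - 471\right) \left(-439\right) = \left(-119 - 471\right) \left(-439\right) = \left(-590\right) \left(-439\right) = 259010$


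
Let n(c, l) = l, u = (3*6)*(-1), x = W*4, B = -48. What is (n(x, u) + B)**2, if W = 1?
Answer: 4356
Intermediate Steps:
x = 4 (x = 1*4 = 4)
u = -18 (u = 18*(-1) = -18)
(n(x, u) + B)**2 = (-18 - 48)**2 = (-66)**2 = 4356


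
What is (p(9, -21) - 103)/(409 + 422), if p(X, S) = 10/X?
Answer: -917/7479 ≈ -0.12261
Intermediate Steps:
(p(9, -21) - 103)/(409 + 422) = (10/9 - 103)/(409 + 422) = (10*(⅑) - 103)/831 = (10/9 - 103)*(1/831) = -917/9*1/831 = -917/7479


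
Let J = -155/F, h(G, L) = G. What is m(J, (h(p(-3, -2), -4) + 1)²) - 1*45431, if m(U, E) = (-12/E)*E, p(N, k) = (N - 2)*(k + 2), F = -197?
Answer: -45443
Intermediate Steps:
p(N, k) = (-2 + N)*(2 + k)
J = 155/197 (J = -155/(-197) = -155*(-1/197) = 155/197 ≈ 0.78680)
m(U, E) = -12
m(J, (h(p(-3, -2), -4) + 1)²) - 1*45431 = -12 - 1*45431 = -12 - 45431 = -45443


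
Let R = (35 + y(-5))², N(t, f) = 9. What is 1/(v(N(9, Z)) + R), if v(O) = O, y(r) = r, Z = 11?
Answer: 1/909 ≈ 0.0011001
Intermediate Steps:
R = 900 (R = (35 - 5)² = 30² = 900)
1/(v(N(9, Z)) + R) = 1/(9 + 900) = 1/909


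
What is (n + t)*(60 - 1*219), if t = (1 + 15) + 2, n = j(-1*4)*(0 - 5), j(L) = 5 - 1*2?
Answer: -477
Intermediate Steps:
j(L) = 3 (j(L) = 5 - 2 = 3)
n = -15 (n = 3*(0 - 5) = 3*(-5) = -15)
t = 18 (t = 16 + 2 = 18)
(n + t)*(60 - 1*219) = (-15 + 18)*(60 - 1*219) = 3*(60 - 219) = 3*(-159) = -477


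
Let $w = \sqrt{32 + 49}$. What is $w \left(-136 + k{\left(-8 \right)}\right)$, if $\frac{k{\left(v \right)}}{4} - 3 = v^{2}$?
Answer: $1188$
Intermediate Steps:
$k{\left(v \right)} = 12 + 4 v^{2}$
$w = 9$ ($w = \sqrt{81} = 9$)
$w \left(-136 + k{\left(-8 \right)}\right) = 9 \left(-136 + \left(12 + 4 \left(-8\right)^{2}\right)\right) = 9 \left(-136 + \left(12 + 4 \cdot 64\right)\right) = 9 \left(-136 + \left(12 + 256\right)\right) = 9 \left(-136 + 268\right) = 9 \cdot 132 = 1188$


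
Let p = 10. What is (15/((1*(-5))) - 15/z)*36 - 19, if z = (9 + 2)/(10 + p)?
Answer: -12197/11 ≈ -1108.8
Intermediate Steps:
z = 11/20 (z = (9 + 2)/(10 + 10) = 11/20 ≈ 0.55000)
(15/((1*(-5))) - 15/z)*36 - 19 = (15/((1*(-5))) - 15/11/20)*36 - 19 = (15/(-5) - 15*20/11)*36 - 19 = (15*(-⅕) - 300/11)*36 - 19 = (-3 - 300/11)*36 - 19 = -333/11*36 - 19 = -11988/11 - 19 = -12197/11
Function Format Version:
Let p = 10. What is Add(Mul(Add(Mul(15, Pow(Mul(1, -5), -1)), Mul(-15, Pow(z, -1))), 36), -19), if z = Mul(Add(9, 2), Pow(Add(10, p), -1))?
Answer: Rational(-12197, 11) ≈ -1108.8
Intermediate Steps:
z = Rational(11, 20) (z = Mul(Add(9, 2), Pow(Add(10, 10), -1)) = Mul(11, Pow(20, -1)) = Mul(11, Rational(1, 20)) = Rational(11, 20) ≈ 0.55000)
Add(Mul(Add(Mul(15, Pow(Mul(1, -5), -1)), Mul(-15, Pow(z, -1))), 36), -19) = Add(Mul(Add(Mul(15, Pow(Mul(1, -5), -1)), Mul(-15, Pow(Rational(11, 20), -1))), 36), -19) = Add(Mul(Add(Mul(15, Pow(-5, -1)), Mul(-15, Rational(20, 11))), 36), -19) = Add(Mul(Add(Mul(15, Rational(-1, 5)), Rational(-300, 11)), 36), -19) = Add(Mul(Add(-3, Rational(-300, 11)), 36), -19) = Add(Mul(Rational(-333, 11), 36), -19) = Add(Rational(-11988, 11), -19) = Rational(-12197, 11)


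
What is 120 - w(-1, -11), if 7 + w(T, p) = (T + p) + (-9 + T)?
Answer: 149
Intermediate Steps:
w(T, p) = -16 + p + 2*T (w(T, p) = -7 + ((T + p) + (-9 + T)) = -7 + (-9 + p + 2*T) = -16 + p + 2*T)
120 - w(-1, -11) = 120 - (-16 - 11 + 2*(-1)) = 120 - (-16 - 11 - 2) = 120 - 1*(-29) = 120 + 29 = 149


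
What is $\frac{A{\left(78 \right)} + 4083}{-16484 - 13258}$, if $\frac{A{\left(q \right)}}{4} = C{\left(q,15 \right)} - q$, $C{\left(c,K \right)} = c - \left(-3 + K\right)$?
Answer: $- \frac{1345}{9914} \approx -0.13567$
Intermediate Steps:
$C{\left(c,K \right)} = 3 + c - K$
$A{\left(q \right)} = -48$ ($A{\left(q \right)} = 4 \left(\left(3 + q - 15\right) - q\right) = 4 \left(\left(-12 + q\right) - q\right) = 4 \left(-12\right) = -48$)
$\frac{A{\left(78 \right)} + 4083}{-16484 - 13258} = \frac{-48 + 4083}{-16484 - 13258} = \frac{4035}{-29742} = 4035 \left(- \frac{1}{29742}\right) = - \frac{1345}{9914}$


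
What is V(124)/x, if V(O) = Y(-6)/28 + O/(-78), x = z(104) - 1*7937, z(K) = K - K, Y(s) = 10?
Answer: 673/4333602 ≈ 0.00015530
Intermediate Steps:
z(K) = 0
x = -7937 (x = 0 - 1*7937 = 0 - 7937 = -7937)
V(O) = 5/14 - O/78 (V(O) = 10/28 + O/(-78) = 10*(1/28) + O*(-1/78) = 5/14 - O/78)
V(124)/x = (5/14 - 1/78*124)/(-7937) = (5/14 - 62/39)*(-1/7937) = -673/546*(-1/7937) = 673/4333602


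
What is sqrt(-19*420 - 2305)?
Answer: 11*I*sqrt(85) ≈ 101.42*I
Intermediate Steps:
sqrt(-19*420 - 2305) = sqrt(-7980 - 2305) = sqrt(-10285) = 11*I*sqrt(85)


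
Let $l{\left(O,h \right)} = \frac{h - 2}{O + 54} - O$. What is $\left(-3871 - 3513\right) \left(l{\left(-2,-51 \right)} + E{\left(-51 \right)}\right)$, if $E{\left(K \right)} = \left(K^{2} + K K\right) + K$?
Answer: $-38042226$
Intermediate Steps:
$l{\left(O,h \right)} = - O + \frac{-2 + h}{54 + O}$ ($l{\left(O,h \right)} = \frac{-2 + h}{54 + O} - O = - O + \frac{-2 + h}{54 + O}$)
$E{\left(K \right)} = K + 2 K^{2}$ ($E{\left(K \right)} = \left(K^{2} + K^{2}\right) + K = 2 K^{2} + K = K + 2 K^{2}$)
$\left(-3871 - 3513\right) \left(l{\left(-2,-51 \right)} + E{\left(-51 \right)}\right) = \left(-3871 - 3513\right) \left(\frac{-2 - 51 - \left(-2\right)^{2} - -108}{54 - 2} - 51 \left(1 + 2 \left(-51\right)\right)\right) = - 7384 \left(\frac{-2 - 51 - 4 + 108}{52} - 51 \left(1 - 102\right)\right) = - 7384 \left(\frac{-2 - 51 - 4 + 108}{52} - -5151\right) = - 7384 \left(\frac{1}{52} \cdot 51 + 5151\right) = - 7384 \left(\frac{51}{52} + 5151\right) = \left(-7384\right) \frac{267903}{52} = -38042226$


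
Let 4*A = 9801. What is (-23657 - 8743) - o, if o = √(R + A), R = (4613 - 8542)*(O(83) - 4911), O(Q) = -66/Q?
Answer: -32400 - √531855421701/166 ≈ -36793.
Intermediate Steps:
A = 9801/4 (A = (¼)*9801 = 9801/4 ≈ 2450.3)
R = 1601770791/83 (R = (4613 - 8542)*(-66/83 - 4911) = -3929*(-66*1/83 - 4911) = -3929*(-66/83 - 4911) = -3929*(-407679/83) = 1601770791/83 ≈ 1.9298e+7)
o = √531855421701/166 (o = √(1601770791/83 + 9801/4) = √(6407896647/332) = √531855421701/166 ≈ 4393.3)
(-23657 - 8743) - o = (-23657 - 8743) - √531855421701/166 = -32400 - √531855421701/166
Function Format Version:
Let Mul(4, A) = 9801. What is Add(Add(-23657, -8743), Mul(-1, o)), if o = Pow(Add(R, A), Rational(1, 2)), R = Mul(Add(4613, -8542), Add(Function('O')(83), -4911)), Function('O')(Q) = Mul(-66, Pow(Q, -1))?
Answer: Add(-32400, Mul(Rational(-1, 166), Pow(531855421701, Rational(1, 2)))) ≈ -36793.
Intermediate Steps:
A = Rational(9801, 4) (A = Mul(Rational(1, 4), 9801) = Rational(9801, 4) ≈ 2450.3)
R = Rational(1601770791, 83) (R = Mul(Add(4613, -8542), Add(Mul(-66, Pow(83, -1)), -4911)) = Mul(-3929, Add(Mul(-66, Rational(1, 83)), -4911)) = Mul(-3929, Add(Rational(-66, 83), -4911)) = Mul(-3929, Rational(-407679, 83)) = Rational(1601770791, 83) ≈ 1.9298e+7)
o = Mul(Rational(1, 166), Pow(531855421701, Rational(1, 2))) (o = Pow(Add(Rational(1601770791, 83), Rational(9801, 4)), Rational(1, 2)) = Pow(Rational(6407896647, 332), Rational(1, 2)) = Mul(Rational(1, 166), Pow(531855421701, Rational(1, 2))) ≈ 4393.3)
Add(Add(-23657, -8743), Mul(-1, o)) = Add(Add(-23657, -8743), Mul(-1, Mul(Rational(1, 166), Pow(531855421701, Rational(1, 2))))) = Add(-32400, Mul(Rational(-1, 166), Pow(531855421701, Rational(1, 2))))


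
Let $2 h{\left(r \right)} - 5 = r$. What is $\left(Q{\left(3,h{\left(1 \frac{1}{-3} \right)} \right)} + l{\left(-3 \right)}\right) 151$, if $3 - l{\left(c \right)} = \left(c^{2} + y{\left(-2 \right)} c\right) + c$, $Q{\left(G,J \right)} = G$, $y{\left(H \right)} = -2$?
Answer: $-906$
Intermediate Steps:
$h{\left(r \right)} = \frac{5}{2} + \frac{r}{2}$
$l{\left(c \right)} = 3 + c - c^{2}$ ($l{\left(c \right)} = 3 - \left(\left(c^{2} - 2 c\right) + c\right) = 3 - \left(c^{2} - c\right) = 3 + c - c^{2}$)
$\left(Q{\left(3,h{\left(1 \frac{1}{-3} \right)} \right)} + l{\left(-3 \right)}\right) 151 = \left(3 - 9\right) 151 = \left(-6\right) 151 = -906$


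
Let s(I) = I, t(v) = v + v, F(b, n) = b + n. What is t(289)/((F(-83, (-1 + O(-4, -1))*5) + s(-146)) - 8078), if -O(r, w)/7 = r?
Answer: -289/4086 ≈ -0.070729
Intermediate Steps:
O(r, w) = -7*r
t(v) = 2*v
t(289)/((F(-83, (-1 + O(-4, -1))*5) + s(-146)) - 8078) = (2*289)/(((-83 + (-1 - 7*(-4))*5) - 146) - 8078) = 578/(((-83 + (-1 + 28)*5) - 146) - 8078) = 578/(((-83 + 27*5) - 146) - 8078) = 578/(((-83 + 135) - 146) - 8078) = 578/((52 - 146) - 8078) = 578/(-94 - 8078) = 578/(-8172) = 578*(-1/8172) = -289/4086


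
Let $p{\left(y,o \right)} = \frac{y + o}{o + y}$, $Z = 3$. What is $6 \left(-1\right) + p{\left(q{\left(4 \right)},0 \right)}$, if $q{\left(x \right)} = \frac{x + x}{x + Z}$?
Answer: $-5$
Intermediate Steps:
$q{\left(x \right)} = \frac{2 x}{3 + x}$ ($q{\left(x \right)} = \frac{x + x}{x + 3} = \frac{2 x}{3 + x}$)
$p{\left(y,o \right)} = 1$ ($p{\left(y,o \right)} = \frac{o + y}{o + y} = 1$)
$6 \left(-1\right) + p{\left(q{\left(4 \right)},0 \right)} = 6 \left(-1\right) + 1 = -6 + 1 = -5$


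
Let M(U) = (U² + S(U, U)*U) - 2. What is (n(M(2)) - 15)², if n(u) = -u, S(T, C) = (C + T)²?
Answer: 2401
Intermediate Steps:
M(U) = -2 + U² + 4*U³ (M(U) = (U² + (U + U)²*U) - 2 = (U² + (2*U)²*U) - 2 = (U² + (4*U²)*U) - 2 = (U² + 4*U³) - 2 = -2 + U² + 4*U³)
(n(M(2)) - 15)² = (-(-2 + 2² + 4*2³) - 15)² = (-(-2 + 4 + 4*8) - 15)² = (-(-2 + 4 + 32) - 15)² = (-1*34 - 15)² = (-34 - 15)² = (-49)² = 2401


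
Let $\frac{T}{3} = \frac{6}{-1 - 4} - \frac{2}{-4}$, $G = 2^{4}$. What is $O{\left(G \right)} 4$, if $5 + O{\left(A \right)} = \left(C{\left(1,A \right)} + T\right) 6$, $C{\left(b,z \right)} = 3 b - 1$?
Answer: $- \frac{112}{5} \approx -22.4$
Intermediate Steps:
$G = 16$
$C{\left(b,z \right)} = -1 + 3 b$
$T = - \frac{21}{10}$ ($T = 3 \left(\frac{6}{-1 - 4} - \frac{2}{-4}\right) = 3 \left(\frac{6}{-1 - 4} - - \frac{1}{2}\right) = 3 \left(\frac{6}{-5} + \frac{1}{2}\right) = 3 \left(6 \left(- \frac{1}{5}\right) + \frac{1}{2}\right) = 3 \left(- \frac{6}{5} + \frac{1}{2}\right) = 3 \left(- \frac{7}{10}\right) = - \frac{21}{10} \approx -2.1$)
$O{\left(A \right)} = - \frac{28}{5}$ ($O{\left(A \right)} = -5 + \left(\left(-1 + 3 \cdot 1\right) - \frac{21}{10}\right) 6 = -5 + \left(\left(-1 + 3\right) - \frac{21}{10}\right) 6 = -5 + \left(2 - \frac{21}{10}\right) 6 = -5 - \frac{3}{5} = - \frac{28}{5}$)
$O{\left(G \right)} 4 = \left(- \frac{28}{5}\right) 4 = - \frac{112}{5}$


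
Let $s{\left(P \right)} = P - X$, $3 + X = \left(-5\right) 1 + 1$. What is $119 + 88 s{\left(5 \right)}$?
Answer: $1175$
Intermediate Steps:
$X = -7$ ($X = -3 + \left(\left(-5\right) 1 + 1\right) = -3 + \left(-5 + 1\right) = -3 - 4 = -7$)
$s{\left(P \right)} = 7 + P$ ($s{\left(P \right)} = P - -7 = P + 7 = 7 + P$)
$119 + 88 s{\left(5 \right)} = 119 + 88 \left(7 + 5\right) = 119 + 88 \cdot 12 = 119 + 1056 = 1175$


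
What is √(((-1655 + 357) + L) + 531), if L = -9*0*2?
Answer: I*√767 ≈ 27.695*I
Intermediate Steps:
L = 0 (L = 0*2 = 0)
√(((-1655 + 357) + L) + 531) = √(((-1655 + 357) + 0) + 531) = √((-1298 + 0) + 531) = √(-1298 + 531) = √(-767) = I*√767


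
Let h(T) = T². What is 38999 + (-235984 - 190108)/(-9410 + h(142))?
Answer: 209484577/5377 ≈ 38959.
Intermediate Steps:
38999 + (-235984 - 190108)/(-9410 + h(142)) = 38999 + (-235984 - 190108)/(-9410 + 142²) = 38999 - 426092/(-9410 + 20164) = 38999 - 426092/10754 = 38999 - 426092*1/10754 = 38999 - 213046/5377 = 209484577/5377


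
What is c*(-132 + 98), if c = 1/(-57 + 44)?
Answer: 34/13 ≈ 2.6154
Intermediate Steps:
c = -1/13 (c = 1/(-13) = -1/13 ≈ -0.076923)
c*(-132 + 98) = -(-132 + 98)/13 = -1/13*(-34) = 34/13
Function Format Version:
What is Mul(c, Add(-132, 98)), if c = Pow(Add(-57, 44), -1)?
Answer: Rational(34, 13) ≈ 2.6154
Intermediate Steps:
c = Rational(-1, 13) (c = Pow(-13, -1) = Rational(-1, 13) ≈ -0.076923)
Mul(c, Add(-132, 98)) = Mul(Rational(-1, 13), Add(-132, 98)) = Mul(Rational(-1, 13), -34) = Rational(34, 13)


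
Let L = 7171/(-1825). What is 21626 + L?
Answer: 39460279/1825 ≈ 21622.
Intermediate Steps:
L = -7171/1825 (L = 7171*(-1/1825) = -7171/1825 ≈ -3.9293)
21626 + L = 21626 - 7171/1825 = 39460279/1825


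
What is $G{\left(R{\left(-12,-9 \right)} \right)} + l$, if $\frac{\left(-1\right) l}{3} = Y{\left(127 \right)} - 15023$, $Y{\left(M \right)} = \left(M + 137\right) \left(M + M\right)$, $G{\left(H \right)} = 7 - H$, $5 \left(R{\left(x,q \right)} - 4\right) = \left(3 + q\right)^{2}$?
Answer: $- \frac{780516}{5} \approx -1.561 \cdot 10^{5}$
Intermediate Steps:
$R{\left(x,q \right)} = 4 + \frac{\left(3 + q\right)^{2}}{5}$
$Y{\left(M \right)} = 2 M \left(137 + M\right)$ ($Y{\left(M \right)} = \left(137 + M\right) 2 M = 2 M \left(137 + M\right)$)
$l = -156099$ ($l = - 3 \left(2 \cdot 127 \left(137 + 127\right) - 15023\right) = - 3 \left(2 \cdot 127 \cdot 264 - 15023\right) = - 3 \left(67056 - 15023\right) = \left(-3\right) 52033 = -156099$)
$G{\left(R{\left(-12,-9 \right)} \right)} + l = \left(7 - \left(4 + \frac{\left(3 - 9\right)^{2}}{5}\right)\right) - 156099 = \left(7 - \left(4 + \frac{\left(-6\right)^{2}}{5}\right)\right) - 156099 = \left(7 - \left(4 + \frac{1}{5} \cdot 36\right)\right) - 156099 = \left(7 - \left(4 + \frac{36}{5}\right)\right) - 156099 = \left(7 - \frac{56}{5}\right) - 156099 = - \frac{21}{5} - 156099 = - \frac{780516}{5}$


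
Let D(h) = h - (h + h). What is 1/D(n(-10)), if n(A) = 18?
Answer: -1/18 ≈ -0.055556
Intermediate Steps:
D(h) = -h (D(h) = h - 2*h = -h)
1/D(n(-10)) = 1/(-1*18) = 1/(-18) = -1/18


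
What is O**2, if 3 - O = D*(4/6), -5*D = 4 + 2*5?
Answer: 5329/225 ≈ 23.684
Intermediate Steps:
D = -14/5 (D = -(4 + 2*5)/5 = -(4 + 10)/5 = -1/5*14 = -14/5 ≈ -2.8000)
O = 73/15 (O = 3 - (-14)*4/6/5 = 3 - (-14)*4*(1/6)/5 = 3 - (-14)*2/(5*3) = 3 - 1*(-28/15) = 3 + 28/15 = 73/15 ≈ 4.8667)
O**2 = (73/15)**2 = 5329/225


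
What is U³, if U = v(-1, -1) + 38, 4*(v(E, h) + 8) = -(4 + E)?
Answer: 1601613/64 ≈ 25025.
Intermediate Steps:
v(E, h) = -9 - E/4 (v(E, h) = -8 + (-(4 + E))/4 = -8 + (-4 - E)/4 = -8 + (-1 - E/4) = -9 - E/4)
U = 117/4 (U = (-9 - ¼*(-1)) + 38 = (-9 + ¼) + 38 = -35/4 + 38 = 117/4 ≈ 29.250)
U³ = (117/4)³ = 1601613/64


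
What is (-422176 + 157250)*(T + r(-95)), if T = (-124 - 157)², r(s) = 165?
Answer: -20962534676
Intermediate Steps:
T = 78961 (T = (-281)² = 78961)
(-422176 + 157250)*(T + r(-95)) = (-422176 + 157250)*(78961 + 165) = -264926*79126 = -20962534676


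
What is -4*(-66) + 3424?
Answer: 3688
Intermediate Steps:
-4*(-66) + 3424 = 264 + 3424 = 3688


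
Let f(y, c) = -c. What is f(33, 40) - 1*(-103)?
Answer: 63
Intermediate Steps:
f(33, 40) - 1*(-103) = -1*40 - 1*(-103) = -40 + 103 = 63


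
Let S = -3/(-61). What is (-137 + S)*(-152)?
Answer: 1269808/61 ≈ 20817.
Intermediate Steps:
S = 3/61 (S = -3*(-1/61) = 3/61 ≈ 0.049180)
(-137 + S)*(-152) = (-137 + 3/61)*(-152) = -8354/61*(-152) = 1269808/61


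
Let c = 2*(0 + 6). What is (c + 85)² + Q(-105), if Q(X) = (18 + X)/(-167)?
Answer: 1571390/167 ≈ 9409.5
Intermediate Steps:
Q(X) = -18/167 - X/167 (Q(X) = (18 + X)*(-1/167) = -18/167 - X/167)
c = 12 (c = 2*6 = 12)
(c + 85)² + Q(-105) = (12 + 85)² + (-18/167 - 1/167*(-105)) = 97² + (-18/167 + 105/167) = 9409 + 87/167 = 1571390/167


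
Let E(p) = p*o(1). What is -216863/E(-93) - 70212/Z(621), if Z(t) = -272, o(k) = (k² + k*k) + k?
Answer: 19643971/18972 ≈ 1035.4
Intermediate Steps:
o(k) = k + 2*k² (o(k) = (k² + k²) + k = 2*k² + k = k + 2*k²)
E(p) = 3*p (E(p) = p*(1*(1 + 2*1)) = p*(1*(1 + 2)) = p*(1*3) = p*3 = 3*p)
-216863/E(-93) - 70212/Z(621) = -216863/(3*(-93)) - 70212/(-272) = -216863/(-279) - 70212*(-1/272) = -216863*(-1/279) + 17553/68 = 216863/279 + 17553/68 = 19643971/18972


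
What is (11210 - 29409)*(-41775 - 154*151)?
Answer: 1183462771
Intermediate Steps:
(11210 - 29409)*(-41775 - 154*151) = -18199*(-41775 - 23254) = -18199*(-65029) = 1183462771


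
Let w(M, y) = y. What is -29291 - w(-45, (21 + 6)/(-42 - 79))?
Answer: -3544184/121 ≈ -29291.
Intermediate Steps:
-29291 - w(-45, (21 + 6)/(-42 - 79)) = -29291 - (21 + 6)/(-42 - 79) = -29291 - 27/(-121) = -29291 - 27*(-1)/121 = -29291 - 1*(-27/121) = -29291 + 27/121 = -3544184/121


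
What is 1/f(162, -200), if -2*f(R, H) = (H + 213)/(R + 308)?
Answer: -940/13 ≈ -72.308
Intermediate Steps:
f(R, H) = -(213 + H)/(2*(308 + R)) (f(R, H) = -(H + 213)/(2*(R + 308)) = -(213 + H)/(2*(308 + R)))
1/f(162, -200) = 1/((-213 - 1*(-200))/(2*(308 + 162))) = 1/((½)*(-213 + 200)/470) = 1/((½)*(1/470)*(-13)) = 1/(-13/940) = -940/13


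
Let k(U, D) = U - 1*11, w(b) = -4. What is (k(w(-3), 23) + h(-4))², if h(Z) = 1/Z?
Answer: 3721/16 ≈ 232.56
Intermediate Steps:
k(U, D) = -11 + U (k(U, D) = U - 11 = -11 + U)
(k(w(-3), 23) + h(-4))² = ((-11 - 4) + 1/(-4))² = (-15 - ¼)² = (-61/4)² = 3721/16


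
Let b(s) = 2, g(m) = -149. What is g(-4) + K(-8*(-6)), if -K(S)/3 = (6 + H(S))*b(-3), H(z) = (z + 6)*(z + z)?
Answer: -31289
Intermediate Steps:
H(z) = 2*z*(6 + z) (H(z) = (6 + z)*(2*z) = 2*z*(6 + z))
K(S) = -36 - 12*S*(6 + S) (K(S) = -3*(6 + 2*S*(6 + S))*2 = -3*(12 + 4*S*(6 + S)) = -36 - 12*S*(6 + S))
g(-4) + K(-8*(-6)) = -149 + (-36 - 12*(-8*(-6))*(6 - 8*(-6))) = -149 + (-36 - 12*48*(6 + 48)) = -149 + (-36 - 12*48*54) = -149 + (-36 - 31104) = -149 - 31140 = -31289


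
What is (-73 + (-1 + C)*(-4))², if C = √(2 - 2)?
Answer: 4761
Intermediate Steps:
C = 0 (C = √0 = 0)
(-73 + (-1 + C)*(-4))² = (-73 + (-1 + 0)*(-4))² = (-73 - 1*(-4))² = (-73 + 4)² = (-69)² = 4761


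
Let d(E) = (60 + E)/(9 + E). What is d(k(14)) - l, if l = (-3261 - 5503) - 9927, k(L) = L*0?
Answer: 56093/3 ≈ 18698.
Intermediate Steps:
k(L) = 0
d(E) = (60 + E)/(9 + E)
l = -18691 (l = -8764 - 9927 = -18691)
d(k(14)) - l = (60 + 0)/(9 + 0) - 1*(-18691) = 60/9 + 18691 = (⅑)*60 + 18691 = 20/3 + 18691 = 56093/3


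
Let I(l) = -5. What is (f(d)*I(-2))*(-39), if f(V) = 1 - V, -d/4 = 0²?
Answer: 195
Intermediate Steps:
d = 0 (d = -4*0² = -4*0 = 0)
(f(d)*I(-2))*(-39) = ((1 - 1*0)*(-5))*(-39) = ((1 + 0)*(-5))*(-39) = (1*(-5))*(-39) = -5*(-39) = 195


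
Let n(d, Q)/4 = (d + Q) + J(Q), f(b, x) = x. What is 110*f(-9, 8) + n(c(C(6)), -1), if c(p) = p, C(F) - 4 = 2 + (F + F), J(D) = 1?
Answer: 952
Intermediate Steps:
C(F) = 6 + 2*F (C(F) = 4 + (2 + (F + F)) = 4 + (2 + 2*F) = 6 + 2*F)
n(d, Q) = 4 + 4*Q + 4*d (n(d, Q) = 4*((d + Q) + 1) = 4*((Q + d) + 1) = 4*(1 + Q + d) = 4 + 4*Q + 4*d)
110*f(-9, 8) + n(c(C(6)), -1) = 110*8 + (4 + 4*(-1) + 4*(6 + 2*6)) = 880 + (4 - 4 + 4*(6 + 12)) = 880 + (4 - 4 + 4*18) = 880 + (4 - 4 + 72) = 880 + 72 = 952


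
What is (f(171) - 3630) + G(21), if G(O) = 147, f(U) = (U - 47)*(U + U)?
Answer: 38925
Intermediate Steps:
f(U) = 2*U*(-47 + U) (f(U) = (-47 + U)*(2*U) = 2*U*(-47 + U))
(f(171) - 3630) + G(21) = (2*171*(-47 + 171) - 3630) + 147 = (2*171*124 - 3630) + 147 = (42408 - 3630) + 147 = 38778 + 147 = 38925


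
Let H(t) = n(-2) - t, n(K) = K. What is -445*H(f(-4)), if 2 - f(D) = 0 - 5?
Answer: 4005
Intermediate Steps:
f(D) = 7 (f(D) = 2 - (0 - 5) = 2 - 1*(-5) = 2 + 5 = 7)
H(t) = -2 - t
-445*H(f(-4)) = -445*(-2 - 1*7) = -445*(-2 - 7) = -445*(-9) = 4005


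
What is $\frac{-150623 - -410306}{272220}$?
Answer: $\frac{86561}{90740} \approx 0.95395$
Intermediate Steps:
$\frac{-150623 - -410306}{272220} = \left(-150623 + 410306\right) \frac{1}{272220} = 259683 \cdot \frac{1}{272220} = \frac{86561}{90740}$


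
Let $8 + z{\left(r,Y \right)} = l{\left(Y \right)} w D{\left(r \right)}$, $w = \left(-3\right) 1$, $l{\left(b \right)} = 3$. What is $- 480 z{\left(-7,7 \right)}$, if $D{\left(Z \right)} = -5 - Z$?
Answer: $12480$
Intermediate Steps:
$w = -3$
$z{\left(r,Y \right)} = 37 + 9 r$ ($z{\left(r,Y \right)} = -8 + 3 \left(-3\right) \left(-5 - r\right) = -8 - 9 \left(-5 - r\right) = -8 + \left(45 + 9 r\right) = 37 + 9 r$)
$- 480 z{\left(-7,7 \right)} = - 480 \left(37 + 9 \left(-7\right)\right) = - 480 \left(37 - 63\right) = \left(-480\right) \left(-26\right) = 12480$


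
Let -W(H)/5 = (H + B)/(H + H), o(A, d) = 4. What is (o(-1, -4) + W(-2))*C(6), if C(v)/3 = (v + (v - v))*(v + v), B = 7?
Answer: 2214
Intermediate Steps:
C(v) = 6*v² (C(v) = 3*((v + (v - v))*(v + v)) = 3*((v + 0)*(2*v)) = 3*(v*(2*v)) = 3*(2*v²) = 6*v²)
W(H) = -5*(7 + H)/(2*H) (W(H) = -5*(H + 7)/(H + H) = -5*(7 + H)/(2*H))
(o(-1, -4) + W(-2))*C(6) = (4 + (5/2)*(-7 - 1*(-2))/(-2))*(6*6²) = (4 + (5/2)*(-½)*(-7 + 2))*(6*36) = (4 + (5/2)*(-½)*(-5))*216 = (4 + 25/4)*216 = (41/4)*216 = 2214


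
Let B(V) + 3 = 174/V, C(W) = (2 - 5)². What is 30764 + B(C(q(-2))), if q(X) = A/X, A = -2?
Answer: 92341/3 ≈ 30780.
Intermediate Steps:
q(X) = -2/X
C(W) = 9 (C(W) = (-3)² = 9)
B(V) = -3 + 174/V
30764 + B(C(q(-2))) = 30764 + (-3 + 174/9) = 30764 + (-3 + 174*(⅑)) = 30764 + (-3 + 58/3) = 30764 + 49/3 = 92341/3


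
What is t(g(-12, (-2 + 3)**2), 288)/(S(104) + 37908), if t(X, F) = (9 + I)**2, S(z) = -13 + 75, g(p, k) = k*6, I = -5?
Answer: 8/18985 ≈ 0.00042139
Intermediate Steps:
g(p, k) = 6*k
S(z) = 62
t(X, F) = 16 (t(X, F) = (9 - 5)**2 = 4**2 = 16)
t(g(-12, (-2 + 3)**2), 288)/(S(104) + 37908) = 16/(62 + 37908) = 16/37970 = 16*(1/37970) = 8/18985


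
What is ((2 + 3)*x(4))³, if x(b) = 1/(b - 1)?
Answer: 125/27 ≈ 4.6296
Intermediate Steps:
x(b) = 1/(-1 + b)
((2 + 3)*x(4))³ = ((2 + 3)/(-1 + 4))³ = (5/3)³ = 125/27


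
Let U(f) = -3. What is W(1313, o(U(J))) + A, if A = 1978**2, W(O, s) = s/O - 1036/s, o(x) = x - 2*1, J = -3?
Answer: 25686817703/6565 ≈ 3.9127e+6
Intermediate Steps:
o(x) = -2 + x (o(x) = x - 2 = -2 + x)
W(O, s) = -1036/s + s/O
A = 3912484
W(1313, o(U(J))) + A = (-1036/(-2 - 3) + (-2 - 3)/1313) + 3912484 = (-1036/(-5) - 5*1/1313) + 3912484 = (-1036*(-1/5) - 5/1313) + 3912484 = (1036/5 - 5/1313) + 3912484 = 1360243/6565 + 3912484 = 25686817703/6565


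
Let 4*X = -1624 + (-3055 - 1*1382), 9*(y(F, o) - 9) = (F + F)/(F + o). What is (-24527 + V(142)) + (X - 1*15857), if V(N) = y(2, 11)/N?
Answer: -1392226165/33228 ≈ -41899.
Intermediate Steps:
y(F, o) = 9 + 2*F/(9*(F + o)) (y(F, o) = 9 + ((F + F)/(F + o))/9 = 9 + ((2*F)/(F + o))/9 = 9 + (2*F/(F + o))/9 = 9 + 2*F/(9*(F + o)))
V(N) = 1057/(117*N) (V(N) = ((9*11 + (83/9)*2)/(2 + 11))/N = ((99 + 166/9)/13)/N = ((1/13)*(1057/9))/N = 1057/(117*N))
X = -6061/4 (X = (-1624 + (-3055 - 1*1382))/4 = (-1624 + (-3055 - 1382))/4 = (-1624 - 4437)/4 = (¼)*(-6061) = -6061/4 ≈ -1515.3)
(-24527 + V(142)) + (X - 1*15857) = (-24527 + (1057/117)/142) + (-6061/4 - 1*15857) = (-24527 + (1057/117)*(1/142)) + (-6061/4 - 15857) = (-24527 + 1057/16614) - 69489/4 = -407490521/16614 - 69489/4 = -1392226165/33228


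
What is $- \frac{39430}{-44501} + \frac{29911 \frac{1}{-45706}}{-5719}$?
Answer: $\frac{1472577405633}{1661747530802} \approx 0.88616$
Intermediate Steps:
$- \frac{39430}{-44501} + \frac{29911 \frac{1}{-45706}}{-5719} = \left(-39430\right) \left(- \frac{1}{44501}\right) + 29911 \left(- \frac{1}{45706}\right) \left(- \frac{1}{5719}\right) = \frac{39430}{44501} - - \frac{4273}{37341802} = \frac{39430}{44501} + \frac{4273}{37341802} = \frac{1472577405633}{1661747530802}$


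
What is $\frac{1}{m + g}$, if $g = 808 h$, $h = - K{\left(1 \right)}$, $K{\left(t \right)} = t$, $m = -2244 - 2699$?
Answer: $- \frac{1}{5751} \approx -0.00017388$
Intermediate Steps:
$m = -4943$
$h = -1$ ($h = \left(-1\right) 1 = -1$)
$g = -808$ ($g = 808 \left(-1\right) = -808$)
$\frac{1}{m + g} = \frac{1}{-4943 - 808} = \frac{1}{-5751} = - \frac{1}{5751}$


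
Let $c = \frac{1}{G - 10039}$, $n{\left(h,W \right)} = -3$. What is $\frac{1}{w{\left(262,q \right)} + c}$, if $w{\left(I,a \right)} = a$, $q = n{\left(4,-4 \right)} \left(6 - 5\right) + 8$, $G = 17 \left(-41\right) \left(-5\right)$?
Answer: $\frac{6554}{32769} \approx 0.20001$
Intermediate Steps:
$G = 3485$ ($G = \left(-697\right) \left(-5\right) = 3485$)
$q = 5$ ($q = - 3 \left(6 - 5\right) + 8 = \left(-3\right) 1 + 8 = -3 + 8 = 5$)
$c = - \frac{1}{6554}$ ($c = \frac{1}{3485 - 10039} = \frac{1}{-6554} = - \frac{1}{6554} \approx -0.00015258$)
$\frac{1}{w{\left(262,q \right)} + c} = \frac{1}{5 - \frac{1}{6554}} = \frac{1}{\frac{32769}{6554}} = \frac{6554}{32769}$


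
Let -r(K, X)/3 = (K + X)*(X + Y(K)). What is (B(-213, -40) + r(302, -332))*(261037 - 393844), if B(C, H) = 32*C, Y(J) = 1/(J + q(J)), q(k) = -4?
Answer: 726143388813/149 ≈ 4.8734e+9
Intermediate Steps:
Y(J) = 1/(-4 + J) (Y(J) = 1/(J - 4) = 1/(-4 + J))
r(K, X) = -3*(K + X)*(X + 1/(-4 + K))
(B(-213, -40) + r(302, -332))*(261037 - 393844) = (32*(-213) + 3*(-1*302 - 1*(-332) - 332*(-4 + 302)*(-1*302 - 1*(-332)))/(-4 + 302))*(261037 - 393844) = (-6816 + 3*(-302 + 332 - 332*298*(-302 + 332))/298)*(-132807) = (-6816 + 3*(1/298)*(-302 + 332 - 332*298*30))*(-132807) = (-6816 + 3*(1/298)*(-302 + 332 - 2968080))*(-132807) = (-6816 + 3*(1/298)*(-2968050))*(-132807) = (-6816 - 4452075/149)*(-132807) = -5467659/149*(-132807) = 726143388813/149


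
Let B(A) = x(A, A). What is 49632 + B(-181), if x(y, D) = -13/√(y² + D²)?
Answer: 49632 - 13*√2/362 ≈ 49632.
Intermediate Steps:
x(y, D) = -13/√(D² + y²)
B(A) = -13*√2/(2*√(A²)) (B(A) = -13/√(A² + A²) = -13*√2/(2*√(A²)))
49632 + B(-181) = 49632 - 13*√2/(2*√((-181)²)) = 49632 - 13*√2/(2*√32761) = 49632 - 13/2*√2*1/181 = 49632 - 13*√2/362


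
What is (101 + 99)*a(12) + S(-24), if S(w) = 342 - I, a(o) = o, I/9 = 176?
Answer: 1158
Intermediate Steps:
I = 1584 (I = 9*176 = 1584)
S(w) = -1242 (S(w) = 342 - 1*1584 = 342 - 1584 = -1242)
(101 + 99)*a(12) + S(-24) = (101 + 99)*12 - 1242 = 200*12 - 1242 = 2400 - 1242 = 1158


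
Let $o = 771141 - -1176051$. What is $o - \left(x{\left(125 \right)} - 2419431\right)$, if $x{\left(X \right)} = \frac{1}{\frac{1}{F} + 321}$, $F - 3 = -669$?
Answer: $\frac{933518497389}{213785} \approx 4.3666 \cdot 10^{6}$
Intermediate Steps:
$F = -666$ ($F = 3 - 669 = -666$)
$o = 1947192$ ($o = 771141 + 1176051 = 1947192$)
$x{\left(X \right)} = \frac{666}{213785}$ ($x{\left(X \right)} = \frac{1}{\frac{1}{-666} + 321} = \frac{1}{- \frac{1}{666} + 321} = \frac{1}{\frac{213785}{666}} = \frac{666}{213785}$)
$o - \left(x{\left(125 \right)} - 2419431\right) = 1947192 - \left(\frac{666}{213785} - 2419431\right) = 1947192 - - \frac{517238055669}{213785} = 1947192 + \frac{517238055669}{213785} = \frac{933518497389}{213785}$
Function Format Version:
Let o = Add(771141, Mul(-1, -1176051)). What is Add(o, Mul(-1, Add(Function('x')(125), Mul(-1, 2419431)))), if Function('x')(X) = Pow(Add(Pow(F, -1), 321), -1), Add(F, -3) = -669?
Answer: Rational(933518497389, 213785) ≈ 4.3666e+6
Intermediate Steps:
F = -666 (F = Add(3, -669) = -666)
o = 1947192 (o = Add(771141, 1176051) = 1947192)
Function('x')(X) = Rational(666, 213785) (Function('x')(X) = Pow(Add(Pow(-666, -1), 321), -1) = Pow(Add(Rational(-1, 666), 321), -1) = Pow(Rational(213785, 666), -1) = Rational(666, 213785))
Add(o, Mul(-1, Add(Function('x')(125), Mul(-1, 2419431)))) = Add(1947192, Mul(-1, Add(Rational(666, 213785), Mul(-1, 2419431)))) = Add(1947192, Mul(-1, Add(Rational(666, 213785), -2419431))) = Add(1947192, Mul(-1, Rational(-517238055669, 213785))) = Add(1947192, Rational(517238055669, 213785)) = Rational(933518497389, 213785)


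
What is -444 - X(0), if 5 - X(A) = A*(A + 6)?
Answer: -449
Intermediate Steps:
X(A) = 5 - A*(6 + A) (X(A) = 5 - A*(A + 6) = 5 - A*(6 + A))
-444 - X(0) = -444 - (5 - 1*0² - 6*0) = -444 - (5 - 1*0 + 0) = -444 - (5 + 0 + 0) = -444 - 1*5 = -444 - 5 = -449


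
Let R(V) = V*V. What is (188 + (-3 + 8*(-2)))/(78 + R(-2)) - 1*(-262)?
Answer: 21653/82 ≈ 264.06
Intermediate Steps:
R(V) = V²
(188 + (-3 + 8*(-2)))/(78 + R(-2)) - 1*(-262) = (188 + (-3 + 8*(-2)))/(78 + (-2)²) - 1*(-262) = (188 + (-3 - 16))/(78 + 4) + 262 = (188 - 19)/82 + 262 = 169*(1/82) + 262 = 169/82 + 262 = 21653/82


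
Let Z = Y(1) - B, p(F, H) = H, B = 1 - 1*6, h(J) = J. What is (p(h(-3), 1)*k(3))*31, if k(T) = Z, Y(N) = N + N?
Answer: 217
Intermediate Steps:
Y(N) = 2*N
B = -5 (B = 1 - 6 = -5)
Z = 7 (Z = 2*1 - 1*(-5) = 2 + 5 = 7)
k(T) = 7
(p(h(-3), 1)*k(3))*31 = (1*7)*31 = 7*31 = 217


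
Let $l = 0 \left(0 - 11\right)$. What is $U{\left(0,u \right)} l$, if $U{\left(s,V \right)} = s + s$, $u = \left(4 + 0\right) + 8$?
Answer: $0$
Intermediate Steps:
$u = 12$ ($u = 4 + 8 = 12$)
$U{\left(s,V \right)} = 2 s$
$l = 0$ ($l = 0 \left(-11\right) = 0$)
$U{\left(0,u \right)} l = 2 \cdot 0 \cdot 0 = 0 \cdot 0 = 0$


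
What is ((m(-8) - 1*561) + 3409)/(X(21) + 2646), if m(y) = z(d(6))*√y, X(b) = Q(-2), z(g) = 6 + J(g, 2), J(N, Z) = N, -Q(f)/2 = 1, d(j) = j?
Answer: 712/661 + 6*I*√2/661 ≈ 1.0772 + 0.012837*I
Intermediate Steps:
Q(f) = -2 (Q(f) = -2*1 = -2)
z(g) = 6 + g
X(b) = -2
m(y) = 12*√y (m(y) = (6 + 6)*√y = 12*√y)
((m(-8) - 1*561) + 3409)/(X(21) + 2646) = ((12*√(-8) - 1*561) + 3409)/(-2 + 2646) = ((12*(2*I*√2) - 561) + 3409)/2644 = ((24*I*√2 - 561) + 3409)*(1/2644) = ((-561 + 24*I*√2) + 3409)*(1/2644) = (2848 + 24*I*√2)*(1/2644) = 712/661 + 6*I*√2/661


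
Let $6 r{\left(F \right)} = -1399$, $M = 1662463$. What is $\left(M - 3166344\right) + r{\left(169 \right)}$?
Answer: $- \frac{9024685}{6} \approx -1.5041 \cdot 10^{6}$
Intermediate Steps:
$r{\left(F \right)} = - \frac{1399}{6}$ ($r{\left(F \right)} = \frac{1}{6} \left(-1399\right) = - \frac{1399}{6}$)
$\left(M - 3166344\right) + r{\left(169 \right)} = \left(1662463 - 3166344\right) - \frac{1399}{6} = -1503881 - \frac{1399}{6} = - \frac{9024685}{6}$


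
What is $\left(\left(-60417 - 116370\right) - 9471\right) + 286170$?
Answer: $99912$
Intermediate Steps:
$\left(\left(-60417 - 116370\right) - 9471\right) + 286170 = \left(-176787 - 9471\right) + 286170 = -186258 + 286170 = 99912$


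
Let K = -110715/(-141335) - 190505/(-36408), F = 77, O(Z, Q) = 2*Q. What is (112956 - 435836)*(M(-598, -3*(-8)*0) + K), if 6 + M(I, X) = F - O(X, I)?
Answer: -52876355259232760/128643117 ≈ -4.1103e+8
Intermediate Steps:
M(I, X) = 71 - 2*I (M(I, X) = -6 + (77 - 2*I) = 71 - 2*I)
K = 6191187179/1029144936 (K = -110715*(-1/141335) - 190505*(-1/36408) = 22143/28267 + 190505/36408 = 6191187179/1029144936 ≈ 6.0159)
(112956 - 435836)*(M(-598, -3*(-8)*0) + K) = (112956 - 435836)*((71 - 2*(-598)) + 6191187179/1029144936) = -322880*((71 + 1196) + 6191187179/1029144936) = -322880*(1267 + 6191187179/1029144936) = -322880*1310117821091/1029144936 = -52876355259232760/128643117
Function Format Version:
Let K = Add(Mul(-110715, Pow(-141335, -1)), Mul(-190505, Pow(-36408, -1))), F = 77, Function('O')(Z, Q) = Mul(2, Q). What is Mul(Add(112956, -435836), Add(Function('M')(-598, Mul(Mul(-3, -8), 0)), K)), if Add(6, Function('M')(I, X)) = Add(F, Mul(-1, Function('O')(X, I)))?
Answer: Rational(-52876355259232760, 128643117) ≈ -4.1103e+8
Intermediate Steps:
Function('M')(I, X) = Add(71, Mul(-2, I)) (Function('M')(I, X) = Add(-6, Add(77, Mul(-1, Mul(2, I)))) = Add(-6, Add(77, Mul(-2, I))) = Add(71, Mul(-2, I)))
K = Rational(6191187179, 1029144936) (K = Add(Mul(-110715, Rational(-1, 141335)), Mul(-190505, Rational(-1, 36408))) = Add(Rational(22143, 28267), Rational(190505, 36408)) = Rational(6191187179, 1029144936) ≈ 6.0159)
Mul(Add(112956, -435836), Add(Function('M')(-598, Mul(Mul(-3, -8), 0)), K)) = Mul(Add(112956, -435836), Add(Add(71, Mul(-2, -598)), Rational(6191187179, 1029144936))) = Mul(-322880, Add(Add(71, 1196), Rational(6191187179, 1029144936))) = Mul(-322880, Add(1267, Rational(6191187179, 1029144936))) = Mul(-322880, Rational(1310117821091, 1029144936)) = Rational(-52876355259232760, 128643117)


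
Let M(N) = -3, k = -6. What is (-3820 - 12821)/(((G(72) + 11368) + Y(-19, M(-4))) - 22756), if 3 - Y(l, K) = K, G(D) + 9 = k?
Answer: 5547/3799 ≈ 1.4601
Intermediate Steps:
G(D) = -15 (G(D) = -9 - 6 = -15)
Y(l, K) = 3 - K
(-3820 - 12821)/(((G(72) + 11368) + Y(-19, M(-4))) - 22756) = (-3820 - 12821)/(((-15 + 11368) + (3 - 1*(-3))) - 22756) = -16641/((11353 + (3 + 3)) - 22756) = -16641/((11353 + 6) - 22756) = -16641/(11359 - 22756) = -16641/(-11397) = -16641*(-1/11397) = 5547/3799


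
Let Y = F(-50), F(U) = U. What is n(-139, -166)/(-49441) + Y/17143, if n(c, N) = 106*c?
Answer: 35730416/121081009 ≈ 0.29509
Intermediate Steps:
Y = -50
n(-139, -166)/(-49441) + Y/17143 = (106*(-139))/(-49441) - 50/17143 = -14734*(-1/49441) - 50*1/17143 = 14734/49441 - 50/17143 = 35730416/121081009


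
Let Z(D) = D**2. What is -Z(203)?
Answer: -41209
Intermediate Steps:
-Z(203) = -1*203**2 = -1*41209 = -41209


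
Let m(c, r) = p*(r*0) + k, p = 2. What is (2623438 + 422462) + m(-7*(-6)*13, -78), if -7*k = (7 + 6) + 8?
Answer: 3045897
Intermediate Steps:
k = -3 (k = -((7 + 6) + 8)/7 = -(13 + 8)/7 = -1/7*21 = -3)
m(c, r) = -3 (m(c, r) = 2*(r*0) - 3 = 2*0 - 3 = 0 - 3 = -3)
(2623438 + 422462) + m(-7*(-6)*13, -78) = (2623438 + 422462) - 3 = 3045900 - 3 = 3045897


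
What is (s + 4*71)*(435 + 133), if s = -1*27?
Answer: 145976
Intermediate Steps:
s = -27
(s + 4*71)*(435 + 133) = (-27 + 4*71)*(435 + 133) = (-27 + 284)*568 = 257*568 = 145976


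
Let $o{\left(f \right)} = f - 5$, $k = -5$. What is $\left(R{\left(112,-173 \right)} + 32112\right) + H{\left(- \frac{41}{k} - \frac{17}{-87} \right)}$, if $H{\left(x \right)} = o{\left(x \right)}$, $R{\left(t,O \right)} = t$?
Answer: $\frac{14018917}{435} \approx 32227.0$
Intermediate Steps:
$o{\left(f \right)} = -5 + f$
$H{\left(x \right)} = -5 + x$
$\left(R{\left(112,-173 \right)} + 32112\right) + H{\left(- \frac{41}{k} - \frac{17}{-87} \right)} = \left(112 + 32112\right) - - \frac{1477}{435} = 32224 - - \frac{1477}{435} = 32224 + \left(-5 + \left(\frac{41}{5} + \frac{17}{87}\right)\right) = 32224 + \left(-5 + \frac{3652}{435}\right) = 32224 + \frac{1477}{435} = \frac{14018917}{435}$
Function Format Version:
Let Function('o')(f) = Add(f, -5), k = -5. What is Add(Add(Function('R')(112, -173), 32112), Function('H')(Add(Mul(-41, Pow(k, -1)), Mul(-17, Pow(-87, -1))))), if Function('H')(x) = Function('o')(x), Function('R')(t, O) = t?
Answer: Rational(14018917, 435) ≈ 32227.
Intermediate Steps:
Function('o')(f) = Add(-5, f)
Function('H')(x) = Add(-5, x)
Add(Add(Function('R')(112, -173), 32112), Function('H')(Add(Mul(-41, Pow(k, -1)), Mul(-17, Pow(-87, -1))))) = Add(Add(112, 32112), Add(-5, Add(Mul(-41, Pow(-5, -1)), Mul(-17, Pow(-87, -1))))) = Add(32224, Add(-5, Add(Mul(-41, Rational(-1, 5)), Mul(-17, Rational(-1, 87))))) = Add(32224, Add(-5, Add(Rational(41, 5), Rational(17, 87)))) = Add(32224, Add(-5, Rational(3652, 435))) = Add(32224, Rational(1477, 435)) = Rational(14018917, 435)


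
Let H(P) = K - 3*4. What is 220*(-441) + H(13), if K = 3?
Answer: -97029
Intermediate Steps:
H(P) = -9 (H(P) = 3 - 3*4 = 3 - 12 = -9)
220*(-441) + H(13) = 220*(-441) - 9 = -97020 - 9 = -97029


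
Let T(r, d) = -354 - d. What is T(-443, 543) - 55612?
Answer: -56509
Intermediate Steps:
T(-443, 543) - 55612 = (-354 - 1*543) - 55612 = (-354 - 543) - 55612 = -897 - 55612 = -56509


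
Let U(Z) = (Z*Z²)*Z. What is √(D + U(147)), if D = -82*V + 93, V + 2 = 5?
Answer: 6*√12970798 ≈ 21609.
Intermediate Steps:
V = 3 (V = -2 + 5 = 3)
U(Z) = Z⁴ (U(Z) = Z³*Z = Z⁴)
D = -153 (D = -82*3 + 93 = -246 + 93 = -153)
√(D + U(147)) = √(-153 + 147⁴) = √(-153 + 466948881) = √466948728 = 6*√12970798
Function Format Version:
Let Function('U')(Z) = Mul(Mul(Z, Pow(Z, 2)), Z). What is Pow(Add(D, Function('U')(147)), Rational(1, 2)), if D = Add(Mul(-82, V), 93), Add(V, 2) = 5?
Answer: Mul(6, Pow(12970798, Rational(1, 2))) ≈ 21609.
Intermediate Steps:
V = 3 (V = Add(-2, 5) = 3)
Function('U')(Z) = Pow(Z, 4) (Function('U')(Z) = Mul(Pow(Z, 3), Z) = Pow(Z, 4))
D = -153 (D = Add(Mul(-82, 3), 93) = Add(-246, 93) = -153)
Pow(Add(D, Function('U')(147)), Rational(1, 2)) = Pow(Add(-153, Pow(147, 4)), Rational(1, 2)) = Pow(Add(-153, 466948881), Rational(1, 2)) = Pow(466948728, Rational(1, 2)) = Mul(6, Pow(12970798, Rational(1, 2)))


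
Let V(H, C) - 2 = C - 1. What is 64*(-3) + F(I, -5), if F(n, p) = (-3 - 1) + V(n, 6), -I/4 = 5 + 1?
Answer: -189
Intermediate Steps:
I = -24 (I = -4*(5 + 1) = -4*6 = -24)
V(H, C) = 1 + C (V(H, C) = 2 + (C - 1) = 2 + (-1 + C) = 1 + C)
F(n, p) = 3 (F(n, p) = (-3 - 1) + (1 + 6) = -4 + 7 = 3)
64*(-3) + F(I, -5) = 64*(-3) + 3 = -192 + 3 = -189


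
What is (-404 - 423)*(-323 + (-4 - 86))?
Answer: 341551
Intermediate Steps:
(-404 - 423)*(-323 + (-4 - 86)) = -827*(-323 - 90) = -827*(-413) = 341551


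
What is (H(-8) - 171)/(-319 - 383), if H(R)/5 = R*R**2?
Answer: 2731/702 ≈ 3.8903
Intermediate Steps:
H(R) = 5*R**3 (H(R) = 5*(R*R**2) = 5*R**3)
(H(-8) - 171)/(-319 - 383) = (5*(-8)**3 - 171)/(-319 - 383) = (5*(-512) - 171)/(-702) = (-2560 - 171)*(-1/702) = -2731*(-1/702) = 2731/702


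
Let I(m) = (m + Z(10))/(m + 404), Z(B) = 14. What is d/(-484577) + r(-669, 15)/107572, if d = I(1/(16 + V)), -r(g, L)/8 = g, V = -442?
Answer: 111585233603719/2242799701005883 ≈ 0.049753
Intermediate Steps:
r(g, L) = -8*g
I(m) = (14 + m)/(404 + m) (I(m) = (m + 14)/(m + 404) = (14 + m)/(404 + m))
d = 5963/172103 (d = (14 + 1/(16 - 442))/(404 + 1/(16 - 442)) = (14 + 1/(-426))/(404 + 1/(-426)) = (14 - 1/426)/(404 - 1/426) = (5963/426)/(172103/426) = (426/172103)*(5963/426) = 5963/172103 ≈ 0.034648)
d/(-484577) + r(-669, 15)/107572 = (5963/172103)/(-484577) - 8*(-669)/107572 = (5963/172103)*(-1/484577) + 5352*(1/107572) = -5963/83397155431 + 1338/26893 = 111585233603719/2242799701005883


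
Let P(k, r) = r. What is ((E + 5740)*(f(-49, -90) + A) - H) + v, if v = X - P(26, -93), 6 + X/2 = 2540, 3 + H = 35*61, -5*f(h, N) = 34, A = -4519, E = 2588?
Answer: -188439167/5 ≈ -3.7688e+7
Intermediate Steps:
f(h, N) = -34/5 (f(h, N) = -⅕*34 = -34/5)
H = 2132 (H = -3 + 35*61 = -3 + 2135 = 2132)
X = 5068 (X = -12 + 2*2540 = -12 + 5080 = 5068)
v = 5161 (v = 5068 - 1*(-93) = 5068 + 93 = 5161)
((E + 5740)*(f(-49, -90) + A) - H) + v = ((2588 + 5740)*(-34/5 - 4519) - 1*2132) + 5161 = (8328*(-22629/5) - 2132) + 5161 = (-188454312/5 - 2132) + 5161 = -188464972/5 + 5161 = -188439167/5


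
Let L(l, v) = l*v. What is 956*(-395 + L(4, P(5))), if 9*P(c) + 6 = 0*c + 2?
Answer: -3413876/9 ≈ -3.7932e+5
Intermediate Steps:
P(c) = -4/9 (P(c) = -2/3 + (0*c + 2)/9 = -2/3 + (0 + 2)/9 = -2/3 + (1/9)*2 = -2/3 + 2/9 = -4/9)
956*(-395 + L(4, P(5))) = 956*(-395 + 4*(-4/9)) = 956*(-395 - 16/9) = 956*(-3571/9) = -3413876/9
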